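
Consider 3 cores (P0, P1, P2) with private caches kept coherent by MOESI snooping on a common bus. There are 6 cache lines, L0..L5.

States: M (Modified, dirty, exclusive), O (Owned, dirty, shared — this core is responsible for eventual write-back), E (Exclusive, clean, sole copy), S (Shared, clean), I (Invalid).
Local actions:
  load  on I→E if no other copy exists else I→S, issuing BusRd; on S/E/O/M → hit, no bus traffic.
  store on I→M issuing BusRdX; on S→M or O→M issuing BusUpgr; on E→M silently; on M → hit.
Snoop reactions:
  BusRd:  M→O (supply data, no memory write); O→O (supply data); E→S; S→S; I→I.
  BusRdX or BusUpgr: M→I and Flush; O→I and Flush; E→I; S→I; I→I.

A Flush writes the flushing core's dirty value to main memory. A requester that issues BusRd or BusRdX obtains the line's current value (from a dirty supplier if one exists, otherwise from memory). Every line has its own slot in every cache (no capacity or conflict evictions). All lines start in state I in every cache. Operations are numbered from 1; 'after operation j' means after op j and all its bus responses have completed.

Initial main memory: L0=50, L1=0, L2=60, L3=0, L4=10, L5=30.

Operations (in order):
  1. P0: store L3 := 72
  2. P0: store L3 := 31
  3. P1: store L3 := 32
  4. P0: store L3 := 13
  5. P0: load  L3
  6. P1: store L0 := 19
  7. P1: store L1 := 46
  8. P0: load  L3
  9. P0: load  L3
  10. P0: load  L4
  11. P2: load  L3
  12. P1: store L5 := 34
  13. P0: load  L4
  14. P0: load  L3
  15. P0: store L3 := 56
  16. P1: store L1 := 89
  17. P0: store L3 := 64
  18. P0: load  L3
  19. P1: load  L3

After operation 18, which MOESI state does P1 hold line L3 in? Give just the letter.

  op1 P0: store L3 := 72 → M/I/I on L3; bus BusRdX; mem=0
  op2 P0: store L3 := 31 → M/I/I on L3; bus (none); mem=0
  op3 P1: store L3 := 32 → I/M/I on L3; bus BusRdX Flush; mem=31
  op4 P0: store L3 := 13 → M/I/I on L3; bus BusRdX Flush; mem=32
  op5 P0: load  L3 → M/I/I on L3; bus (none); mem=32
  op6 P1: store L0 := 19 → I/M/I on L0; bus BusRdX; mem=50
  op7 P1: store L1 := 46 → I/M/I on L1; bus BusRdX; mem=0
  op8 P0: load  L3 → M/I/I on L3; bus (none); mem=32
  op9 P0: load  L3 → M/I/I on L3; bus (none); mem=32
  op10 P0: load  L4 → E/I/I on L4; bus BusRd; mem=10
  op11 P2: load  L3 → O/I/S on L3; bus BusRd; mem=32
  op12 P1: store L5 := 34 → I/M/I on L5; bus BusRdX; mem=30
  op13 P0: load  L4 → E/I/I on L4; bus (none); mem=10
  op14 P0: load  L3 → O/I/S on L3; bus (none); mem=32
  op15 P0: store L3 := 56 → M/I/I on L3; bus BusUpgr; mem=32
  op16 P1: store L1 := 89 → I/M/I on L1; bus (none); mem=0
  op17 P0: store L3 := 64 → M/I/I on L3; bus (none); mem=32
  op18 P0: load  L3 → M/I/I on L3; bus (none); mem=32
  op19 P1: load  L3 → O/S/I on L3; bus BusRd; mem=32

state = I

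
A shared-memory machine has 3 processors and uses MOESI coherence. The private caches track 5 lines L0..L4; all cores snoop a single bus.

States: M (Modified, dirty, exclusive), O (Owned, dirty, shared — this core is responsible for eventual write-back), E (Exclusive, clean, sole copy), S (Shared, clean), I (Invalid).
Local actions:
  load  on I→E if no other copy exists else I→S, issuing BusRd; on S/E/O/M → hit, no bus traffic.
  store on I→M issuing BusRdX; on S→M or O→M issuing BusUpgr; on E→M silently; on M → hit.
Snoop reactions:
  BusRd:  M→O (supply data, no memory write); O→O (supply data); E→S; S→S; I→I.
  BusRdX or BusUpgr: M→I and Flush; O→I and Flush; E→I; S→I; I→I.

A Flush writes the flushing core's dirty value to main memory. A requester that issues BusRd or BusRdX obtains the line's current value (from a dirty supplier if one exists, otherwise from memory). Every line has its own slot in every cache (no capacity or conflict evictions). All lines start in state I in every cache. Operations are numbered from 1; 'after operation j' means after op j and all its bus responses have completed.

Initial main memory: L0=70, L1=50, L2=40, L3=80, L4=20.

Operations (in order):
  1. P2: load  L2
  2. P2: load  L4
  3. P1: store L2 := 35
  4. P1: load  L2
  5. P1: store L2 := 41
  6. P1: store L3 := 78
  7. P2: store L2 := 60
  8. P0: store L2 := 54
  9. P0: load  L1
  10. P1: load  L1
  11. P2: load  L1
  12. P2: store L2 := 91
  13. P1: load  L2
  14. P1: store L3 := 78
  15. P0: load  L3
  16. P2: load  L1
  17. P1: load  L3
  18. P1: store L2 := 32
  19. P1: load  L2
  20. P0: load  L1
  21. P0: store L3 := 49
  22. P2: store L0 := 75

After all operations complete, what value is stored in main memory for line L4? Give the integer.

memory[L4] = 20

  op1 P2: load  L2 → I/I/E on L2; bus BusRd; mem=40
  op2 P2: load  L4 → I/I/E on L4; bus BusRd; mem=20
  op3 P1: store L2 := 35 → I/M/I on L2; bus BusRdX; mem=40
  op4 P1: load  L2 → I/M/I on L2; bus (none); mem=40
  op5 P1: store L2 := 41 → I/M/I on L2; bus (none); mem=40
  op6 P1: store L3 := 78 → I/M/I on L3; bus BusRdX; mem=80
  op7 P2: store L2 := 60 → I/I/M on L2; bus BusRdX Flush; mem=41
  op8 P0: store L2 := 54 → M/I/I on L2; bus BusRdX Flush; mem=60
  op9 P0: load  L1 → E/I/I on L1; bus BusRd; mem=50
  op10 P1: load  L1 → S/S/I on L1; bus BusRd; mem=50
  op11 P2: load  L1 → S/S/S on L1; bus BusRd; mem=50
  op12 P2: store L2 := 91 → I/I/M on L2; bus BusRdX Flush; mem=54
  op13 P1: load  L2 → I/S/O on L2; bus BusRd; mem=54
  op14 P1: store L3 := 78 → I/M/I on L3; bus (none); mem=80
  op15 P0: load  L3 → S/O/I on L3; bus BusRd; mem=80
  op16 P2: load  L1 → S/S/S on L1; bus (none); mem=50
  op17 P1: load  L3 → S/O/I on L3; bus (none); mem=80
  op18 P1: store L2 := 32 → I/M/I on L2; bus BusUpgr Flush; mem=91
  op19 P1: load  L2 → I/M/I on L2; bus (none); mem=91
  op20 P0: load  L1 → S/S/S on L1; bus (none); mem=50
  op21 P0: store L3 := 49 → M/I/I on L3; bus BusUpgr Flush; mem=78
  op22 P2: store L0 := 75 → I/I/M on L0; bus BusRdX; mem=70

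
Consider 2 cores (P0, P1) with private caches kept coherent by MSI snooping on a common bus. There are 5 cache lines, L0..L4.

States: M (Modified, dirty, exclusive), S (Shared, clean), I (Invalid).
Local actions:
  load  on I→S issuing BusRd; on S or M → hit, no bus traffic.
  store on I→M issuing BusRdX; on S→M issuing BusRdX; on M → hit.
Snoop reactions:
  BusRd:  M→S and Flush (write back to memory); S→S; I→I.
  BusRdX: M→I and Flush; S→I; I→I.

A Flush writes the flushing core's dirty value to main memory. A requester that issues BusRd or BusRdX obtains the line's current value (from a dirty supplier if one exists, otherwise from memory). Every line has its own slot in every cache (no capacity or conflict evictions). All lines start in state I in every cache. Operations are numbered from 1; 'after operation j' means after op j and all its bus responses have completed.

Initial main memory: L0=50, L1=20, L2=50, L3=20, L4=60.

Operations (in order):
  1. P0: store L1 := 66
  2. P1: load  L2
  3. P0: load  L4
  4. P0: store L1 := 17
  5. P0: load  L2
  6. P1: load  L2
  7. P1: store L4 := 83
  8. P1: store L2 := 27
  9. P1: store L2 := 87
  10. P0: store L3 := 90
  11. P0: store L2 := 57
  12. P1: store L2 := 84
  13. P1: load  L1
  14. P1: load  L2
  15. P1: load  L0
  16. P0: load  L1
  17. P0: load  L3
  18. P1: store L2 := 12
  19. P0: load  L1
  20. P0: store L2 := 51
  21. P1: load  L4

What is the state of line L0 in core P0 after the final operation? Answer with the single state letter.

  op1 P0: store L1 := 66 → M/I on L1; bus BusRdX; mem=20
  op2 P1: load  L2 → I/S on L2; bus BusRd; mem=50
  op3 P0: load  L4 → S/I on L4; bus BusRd; mem=60
  op4 P0: store L1 := 17 → M/I on L1; bus (none); mem=20
  op5 P0: load  L2 → S/S on L2; bus BusRd; mem=50
  op6 P1: load  L2 → S/S on L2; bus (none); mem=50
  op7 P1: store L4 := 83 → I/M on L4; bus BusRdX; mem=60
  op8 P1: store L2 := 27 → I/M on L2; bus BusRdX; mem=50
  op9 P1: store L2 := 87 → I/M on L2; bus (none); mem=50
  op10 P0: store L3 := 90 → M/I on L3; bus BusRdX; mem=20
  op11 P0: store L2 := 57 → M/I on L2; bus BusRdX Flush; mem=87
  op12 P1: store L2 := 84 → I/M on L2; bus BusRdX Flush; mem=57
  op13 P1: load  L1 → S/S on L1; bus BusRd Flush; mem=17
  op14 P1: load  L2 → I/M on L2; bus (none); mem=57
  op15 P1: load  L0 → I/S on L0; bus BusRd; mem=50
  op16 P0: load  L1 → S/S on L1; bus (none); mem=17
  op17 P0: load  L3 → M/I on L3; bus (none); mem=20
  op18 P1: store L2 := 12 → I/M on L2; bus (none); mem=57
  op19 P0: load  L1 → S/S on L1; bus (none); mem=17
  op20 P0: store L2 := 51 → M/I on L2; bus BusRdX Flush; mem=12
  op21 P1: load  L4 → I/M on L4; bus (none); mem=60

state = I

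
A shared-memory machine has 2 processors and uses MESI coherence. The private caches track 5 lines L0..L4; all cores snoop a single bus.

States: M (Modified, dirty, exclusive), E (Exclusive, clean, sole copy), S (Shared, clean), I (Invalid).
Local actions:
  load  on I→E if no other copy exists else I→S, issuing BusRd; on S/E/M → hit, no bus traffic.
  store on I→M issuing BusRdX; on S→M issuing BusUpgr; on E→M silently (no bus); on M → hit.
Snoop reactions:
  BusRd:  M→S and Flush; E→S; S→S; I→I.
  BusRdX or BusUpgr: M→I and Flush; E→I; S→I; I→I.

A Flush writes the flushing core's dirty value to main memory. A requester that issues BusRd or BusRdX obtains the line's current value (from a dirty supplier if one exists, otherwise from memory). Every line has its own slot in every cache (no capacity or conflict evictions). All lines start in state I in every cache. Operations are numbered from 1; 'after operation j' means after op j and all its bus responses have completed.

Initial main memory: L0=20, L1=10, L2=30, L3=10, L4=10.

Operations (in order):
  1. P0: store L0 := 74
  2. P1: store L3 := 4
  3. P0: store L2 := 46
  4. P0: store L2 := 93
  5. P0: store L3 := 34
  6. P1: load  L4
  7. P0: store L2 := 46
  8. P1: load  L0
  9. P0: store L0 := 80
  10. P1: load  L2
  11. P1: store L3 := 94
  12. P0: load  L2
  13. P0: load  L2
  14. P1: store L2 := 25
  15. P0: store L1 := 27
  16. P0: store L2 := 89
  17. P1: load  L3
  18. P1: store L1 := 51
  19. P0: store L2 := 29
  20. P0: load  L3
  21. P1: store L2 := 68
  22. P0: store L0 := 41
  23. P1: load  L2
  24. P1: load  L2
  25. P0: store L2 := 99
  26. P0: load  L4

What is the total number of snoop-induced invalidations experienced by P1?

1. P0: store L0 := 74  bus=[BusRdX]  L0: P0=M P1=I  mem[L0]=20
2. P1: store L3 := 4  bus=[BusRdX]  L3: P0=I P1=M  mem[L3]=10
3. P0: store L2 := 46  bus=[BusRdX]  L2: P0=M P1=I  mem[L2]=30
4. P0: store L2 := 93  bus=[-]  L2: P0=M P1=I  mem[L2]=30
5. P0: store L3 := 34  bus=[BusRdX,Flush]  L3: P0=M P1=I  mem[L3]=4
6. P1: load  L4  bus=[BusRd]  L4: P0=I P1=E  mem[L4]=10
7. P0: store L2 := 46  bus=[-]  L2: P0=M P1=I  mem[L2]=30
8. P1: load  L0  bus=[BusRd,Flush]  L0: P0=S P1=S  mem[L0]=74
9. P0: store L0 := 80  bus=[BusUpgr]  L0: P0=M P1=I  mem[L0]=74
10. P1: load  L2  bus=[BusRd,Flush]  L2: P0=S P1=S  mem[L2]=46
11. P1: store L3 := 94  bus=[BusRdX,Flush]  L3: P0=I P1=M  mem[L3]=34
12. P0: load  L2  bus=[-]  L2: P0=S P1=S  mem[L2]=46
13. P0: load  L2  bus=[-]  L2: P0=S P1=S  mem[L2]=46
14. P1: store L2 := 25  bus=[BusUpgr]  L2: P0=I P1=M  mem[L2]=46
15. P0: store L1 := 27  bus=[BusRdX]  L1: P0=M P1=I  mem[L1]=10
16. P0: store L2 := 89  bus=[BusRdX,Flush]  L2: P0=M P1=I  mem[L2]=25
17. P1: load  L3  bus=[-]  L3: P0=I P1=M  mem[L3]=34
18. P1: store L1 := 51  bus=[BusRdX,Flush]  L1: P0=I P1=M  mem[L1]=27
19. P0: store L2 := 29  bus=[-]  L2: P0=M P1=I  mem[L2]=25
20. P0: load  L3  bus=[BusRd,Flush]  L3: P0=S P1=S  mem[L3]=94
21. P1: store L2 := 68  bus=[BusRdX,Flush]  L2: P0=I P1=M  mem[L2]=29
22. P0: store L0 := 41  bus=[-]  L0: P0=M P1=I  mem[L0]=74
23. P1: load  L2  bus=[-]  L2: P0=I P1=M  mem[L2]=29
24. P1: load  L2  bus=[-]  L2: P0=I P1=M  mem[L2]=29
25. P0: store L2 := 99  bus=[BusRdX,Flush]  L2: P0=M P1=I  mem[L2]=68
26. P0: load  L4  bus=[BusRd]  L4: P0=S P1=S  mem[L4]=10

invalidations = 4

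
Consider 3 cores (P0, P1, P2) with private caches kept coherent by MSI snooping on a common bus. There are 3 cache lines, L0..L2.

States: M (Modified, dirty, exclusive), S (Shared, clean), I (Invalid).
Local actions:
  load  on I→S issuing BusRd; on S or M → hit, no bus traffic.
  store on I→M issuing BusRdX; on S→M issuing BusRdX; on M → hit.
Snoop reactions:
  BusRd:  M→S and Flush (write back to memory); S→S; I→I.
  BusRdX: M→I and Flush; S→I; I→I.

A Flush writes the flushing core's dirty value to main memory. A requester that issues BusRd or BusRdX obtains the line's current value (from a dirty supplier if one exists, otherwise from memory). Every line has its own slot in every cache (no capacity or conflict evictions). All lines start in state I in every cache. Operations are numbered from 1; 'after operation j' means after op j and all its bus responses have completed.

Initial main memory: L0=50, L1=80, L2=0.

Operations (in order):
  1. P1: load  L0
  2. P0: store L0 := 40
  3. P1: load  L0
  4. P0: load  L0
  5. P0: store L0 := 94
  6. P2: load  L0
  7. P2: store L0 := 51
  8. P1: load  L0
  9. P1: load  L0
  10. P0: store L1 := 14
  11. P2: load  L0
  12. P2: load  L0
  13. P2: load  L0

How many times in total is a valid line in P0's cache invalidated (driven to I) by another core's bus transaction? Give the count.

invalidations = 1

[1] P1: load  L0 | P0:I, P1:S(50), P2:I | bus: BusRd
[2] P0: store L0 := 40 | P0:M(40), P1:I, P2:I | bus: BusRdX
[3] P1: load  L0 | P0:S(40), P1:S(40), P2:I | bus: BusRd,Flush
[4] P0: load  L0 | P0:S(40), P1:S(40), P2:I | bus: none
[5] P0: store L0 := 94 | P0:M(94), P1:I, P2:I | bus: BusRdX
[6] P2: load  L0 | P0:S(94), P1:I, P2:S(94) | bus: BusRd,Flush
[7] P2: store L0 := 51 | P0:I, P1:I, P2:M(51) | bus: BusRdX
[8] P1: load  L0 | P0:I, P1:S(51), P2:S(51) | bus: BusRd,Flush
[9] P1: load  L0 | P0:I, P1:S(51), P2:S(51) | bus: none
[10] P0: store L1 := 14 | P0:M(14), P1:I, P2:I | bus: BusRdX
[11] P2: load  L0 | P0:I, P1:S(51), P2:S(51) | bus: none
[12] P2: load  L0 | P0:I, P1:S(51), P2:S(51) | bus: none
[13] P2: load  L0 | P0:I, P1:S(51), P2:S(51) | bus: none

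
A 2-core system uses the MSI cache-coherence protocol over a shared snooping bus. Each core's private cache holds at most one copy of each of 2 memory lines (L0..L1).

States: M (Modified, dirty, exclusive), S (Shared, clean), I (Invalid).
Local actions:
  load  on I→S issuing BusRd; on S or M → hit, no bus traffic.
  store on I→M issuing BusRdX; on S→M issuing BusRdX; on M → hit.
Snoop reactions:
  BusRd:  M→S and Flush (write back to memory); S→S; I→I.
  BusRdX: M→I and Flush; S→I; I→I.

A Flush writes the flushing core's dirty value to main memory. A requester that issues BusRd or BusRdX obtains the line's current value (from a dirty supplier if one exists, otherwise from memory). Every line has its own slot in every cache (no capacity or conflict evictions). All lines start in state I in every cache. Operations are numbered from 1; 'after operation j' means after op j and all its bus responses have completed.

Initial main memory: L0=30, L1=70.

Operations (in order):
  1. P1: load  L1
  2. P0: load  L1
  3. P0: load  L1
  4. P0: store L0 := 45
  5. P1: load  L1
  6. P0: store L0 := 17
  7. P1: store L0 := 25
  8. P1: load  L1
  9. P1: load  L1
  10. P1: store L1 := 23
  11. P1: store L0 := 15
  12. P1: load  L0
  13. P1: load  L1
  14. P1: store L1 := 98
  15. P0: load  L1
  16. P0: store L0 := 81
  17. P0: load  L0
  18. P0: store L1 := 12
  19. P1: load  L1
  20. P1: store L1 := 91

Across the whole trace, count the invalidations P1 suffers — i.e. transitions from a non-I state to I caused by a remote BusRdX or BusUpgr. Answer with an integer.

invalidations = 2

step 1: P1: load  L1  ⟶  IS  (L1)  txn=BusRd  M[L1]=70
step 2: P0: load  L1  ⟶  SS  (L1)  txn=BusRd  M[L1]=70
step 3: P0: load  L1  ⟶  SS  (L1)  txn=∅  M[L1]=70
step 4: P0: store L0 := 45  ⟶  MI  (L0)  txn=BusRdX  M[L0]=30
step 5: P1: load  L1  ⟶  SS  (L1)  txn=∅  M[L1]=70
step 6: P0: store L0 := 17  ⟶  MI  (L0)  txn=∅  M[L0]=30
step 7: P1: store L0 := 25  ⟶  IM  (L0)  txn=BusRdX+Flush  M[L0]=17
step 8: P1: load  L1  ⟶  SS  (L1)  txn=∅  M[L1]=70
step 9: P1: load  L1  ⟶  SS  (L1)  txn=∅  M[L1]=70
step 10: P1: store L1 := 23  ⟶  IM  (L1)  txn=BusRdX  M[L1]=70
step 11: P1: store L0 := 15  ⟶  IM  (L0)  txn=∅  M[L0]=17
step 12: P1: load  L0  ⟶  IM  (L0)  txn=∅  M[L0]=17
step 13: P1: load  L1  ⟶  IM  (L1)  txn=∅  M[L1]=70
step 14: P1: store L1 := 98  ⟶  IM  (L1)  txn=∅  M[L1]=70
step 15: P0: load  L1  ⟶  SS  (L1)  txn=BusRd+Flush  M[L1]=98
step 16: P0: store L0 := 81  ⟶  MI  (L0)  txn=BusRdX+Flush  M[L0]=15
step 17: P0: load  L0  ⟶  MI  (L0)  txn=∅  M[L0]=15
step 18: P0: store L1 := 12  ⟶  MI  (L1)  txn=BusRdX  M[L1]=98
step 19: P1: load  L1  ⟶  SS  (L1)  txn=BusRd+Flush  M[L1]=12
step 20: P1: store L1 := 91  ⟶  IM  (L1)  txn=BusRdX  M[L1]=12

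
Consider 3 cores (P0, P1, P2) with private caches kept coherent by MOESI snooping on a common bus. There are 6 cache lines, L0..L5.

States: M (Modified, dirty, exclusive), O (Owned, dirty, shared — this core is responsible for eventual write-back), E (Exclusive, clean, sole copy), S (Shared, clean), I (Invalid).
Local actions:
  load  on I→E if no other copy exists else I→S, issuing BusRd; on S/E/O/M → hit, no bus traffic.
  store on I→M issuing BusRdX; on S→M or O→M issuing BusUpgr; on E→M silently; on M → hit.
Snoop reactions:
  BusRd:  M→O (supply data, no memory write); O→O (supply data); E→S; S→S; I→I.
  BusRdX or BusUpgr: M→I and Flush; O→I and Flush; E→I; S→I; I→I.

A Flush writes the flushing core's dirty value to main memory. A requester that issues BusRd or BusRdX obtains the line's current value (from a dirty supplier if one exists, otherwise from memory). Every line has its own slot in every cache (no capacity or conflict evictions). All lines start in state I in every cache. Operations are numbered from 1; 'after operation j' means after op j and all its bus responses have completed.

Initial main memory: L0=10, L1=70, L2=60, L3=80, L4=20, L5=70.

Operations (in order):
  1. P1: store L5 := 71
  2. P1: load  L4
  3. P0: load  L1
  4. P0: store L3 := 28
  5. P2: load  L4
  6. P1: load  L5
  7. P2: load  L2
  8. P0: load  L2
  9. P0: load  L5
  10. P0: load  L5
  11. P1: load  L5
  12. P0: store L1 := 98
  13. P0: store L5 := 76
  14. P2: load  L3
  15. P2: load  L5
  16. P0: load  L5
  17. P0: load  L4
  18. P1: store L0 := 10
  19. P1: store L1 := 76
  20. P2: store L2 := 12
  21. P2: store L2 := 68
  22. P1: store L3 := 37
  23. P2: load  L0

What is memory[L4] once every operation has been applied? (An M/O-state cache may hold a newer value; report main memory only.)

memory[L4] = 20

1. P1: store L5 := 71  bus=[BusRdX]  L5: P0=I P1=M P2=I  mem[L5]=70
2. P1: load  L4  bus=[BusRd]  L4: P0=I P1=E P2=I  mem[L4]=20
3. P0: load  L1  bus=[BusRd]  L1: P0=E P1=I P2=I  mem[L1]=70
4. P0: store L3 := 28  bus=[BusRdX]  L3: P0=M P1=I P2=I  mem[L3]=80
5. P2: load  L4  bus=[BusRd]  L4: P0=I P1=S P2=S  mem[L4]=20
6. P1: load  L5  bus=[-]  L5: P0=I P1=M P2=I  mem[L5]=70
7. P2: load  L2  bus=[BusRd]  L2: P0=I P1=I P2=E  mem[L2]=60
8. P0: load  L2  bus=[BusRd]  L2: P0=S P1=I P2=S  mem[L2]=60
9. P0: load  L5  bus=[BusRd]  L5: P0=S P1=O P2=I  mem[L5]=70
10. P0: load  L5  bus=[-]  L5: P0=S P1=O P2=I  mem[L5]=70
11. P1: load  L5  bus=[-]  L5: P0=S P1=O P2=I  mem[L5]=70
12. P0: store L1 := 98  bus=[-]  L1: P0=M P1=I P2=I  mem[L1]=70
13. P0: store L5 := 76  bus=[BusUpgr,Flush]  L5: P0=M P1=I P2=I  mem[L5]=71
14. P2: load  L3  bus=[BusRd]  L3: P0=O P1=I P2=S  mem[L3]=80
15. P2: load  L5  bus=[BusRd]  L5: P0=O P1=I P2=S  mem[L5]=71
16. P0: load  L5  bus=[-]  L5: P0=O P1=I P2=S  mem[L5]=71
17. P0: load  L4  bus=[BusRd]  L4: P0=S P1=S P2=S  mem[L4]=20
18. P1: store L0 := 10  bus=[BusRdX]  L0: P0=I P1=M P2=I  mem[L0]=10
19. P1: store L1 := 76  bus=[BusRdX,Flush]  L1: P0=I P1=M P2=I  mem[L1]=98
20. P2: store L2 := 12  bus=[BusUpgr]  L2: P0=I P1=I P2=M  mem[L2]=60
21. P2: store L2 := 68  bus=[-]  L2: P0=I P1=I P2=M  mem[L2]=60
22. P1: store L3 := 37  bus=[BusRdX,Flush]  L3: P0=I P1=M P2=I  mem[L3]=28
23. P2: load  L0  bus=[BusRd]  L0: P0=I P1=O P2=S  mem[L0]=10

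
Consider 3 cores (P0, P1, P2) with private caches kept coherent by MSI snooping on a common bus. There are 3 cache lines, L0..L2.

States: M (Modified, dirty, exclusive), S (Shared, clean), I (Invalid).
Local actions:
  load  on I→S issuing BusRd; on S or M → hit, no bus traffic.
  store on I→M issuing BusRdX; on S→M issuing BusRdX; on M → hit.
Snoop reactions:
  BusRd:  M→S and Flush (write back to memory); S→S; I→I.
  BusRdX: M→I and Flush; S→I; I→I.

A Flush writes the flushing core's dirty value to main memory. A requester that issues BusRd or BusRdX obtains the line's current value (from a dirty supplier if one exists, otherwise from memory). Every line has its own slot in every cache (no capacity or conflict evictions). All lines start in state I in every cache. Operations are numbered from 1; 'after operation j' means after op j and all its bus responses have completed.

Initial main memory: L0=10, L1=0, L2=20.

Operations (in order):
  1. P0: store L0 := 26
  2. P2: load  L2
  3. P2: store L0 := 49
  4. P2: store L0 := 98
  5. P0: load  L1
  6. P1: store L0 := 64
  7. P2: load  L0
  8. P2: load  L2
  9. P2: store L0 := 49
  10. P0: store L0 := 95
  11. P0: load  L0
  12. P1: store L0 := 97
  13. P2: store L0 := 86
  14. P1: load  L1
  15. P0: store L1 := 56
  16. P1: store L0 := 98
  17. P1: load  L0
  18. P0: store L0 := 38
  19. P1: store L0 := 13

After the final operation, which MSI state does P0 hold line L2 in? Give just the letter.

state = I

  op1 P0: store L0 := 26 → M/I/I on L0; bus BusRdX; mem=10
  op2 P2: load  L2 → I/I/S on L2; bus BusRd; mem=20
  op3 P2: store L0 := 49 → I/I/M on L0; bus BusRdX Flush; mem=26
  op4 P2: store L0 := 98 → I/I/M on L0; bus (none); mem=26
  op5 P0: load  L1 → S/I/I on L1; bus BusRd; mem=0
  op6 P1: store L0 := 64 → I/M/I on L0; bus BusRdX Flush; mem=98
  op7 P2: load  L0 → I/S/S on L0; bus BusRd Flush; mem=64
  op8 P2: load  L2 → I/I/S on L2; bus (none); mem=20
  op9 P2: store L0 := 49 → I/I/M on L0; bus BusRdX; mem=64
  op10 P0: store L0 := 95 → M/I/I on L0; bus BusRdX Flush; mem=49
  op11 P0: load  L0 → M/I/I on L0; bus (none); mem=49
  op12 P1: store L0 := 97 → I/M/I on L0; bus BusRdX Flush; mem=95
  op13 P2: store L0 := 86 → I/I/M on L0; bus BusRdX Flush; mem=97
  op14 P1: load  L1 → S/S/I on L1; bus BusRd; mem=0
  op15 P0: store L1 := 56 → M/I/I on L1; bus BusRdX; mem=0
  op16 P1: store L0 := 98 → I/M/I on L0; bus BusRdX Flush; mem=86
  op17 P1: load  L0 → I/M/I on L0; bus (none); mem=86
  op18 P0: store L0 := 38 → M/I/I on L0; bus BusRdX Flush; mem=98
  op19 P1: store L0 := 13 → I/M/I on L0; bus BusRdX Flush; mem=38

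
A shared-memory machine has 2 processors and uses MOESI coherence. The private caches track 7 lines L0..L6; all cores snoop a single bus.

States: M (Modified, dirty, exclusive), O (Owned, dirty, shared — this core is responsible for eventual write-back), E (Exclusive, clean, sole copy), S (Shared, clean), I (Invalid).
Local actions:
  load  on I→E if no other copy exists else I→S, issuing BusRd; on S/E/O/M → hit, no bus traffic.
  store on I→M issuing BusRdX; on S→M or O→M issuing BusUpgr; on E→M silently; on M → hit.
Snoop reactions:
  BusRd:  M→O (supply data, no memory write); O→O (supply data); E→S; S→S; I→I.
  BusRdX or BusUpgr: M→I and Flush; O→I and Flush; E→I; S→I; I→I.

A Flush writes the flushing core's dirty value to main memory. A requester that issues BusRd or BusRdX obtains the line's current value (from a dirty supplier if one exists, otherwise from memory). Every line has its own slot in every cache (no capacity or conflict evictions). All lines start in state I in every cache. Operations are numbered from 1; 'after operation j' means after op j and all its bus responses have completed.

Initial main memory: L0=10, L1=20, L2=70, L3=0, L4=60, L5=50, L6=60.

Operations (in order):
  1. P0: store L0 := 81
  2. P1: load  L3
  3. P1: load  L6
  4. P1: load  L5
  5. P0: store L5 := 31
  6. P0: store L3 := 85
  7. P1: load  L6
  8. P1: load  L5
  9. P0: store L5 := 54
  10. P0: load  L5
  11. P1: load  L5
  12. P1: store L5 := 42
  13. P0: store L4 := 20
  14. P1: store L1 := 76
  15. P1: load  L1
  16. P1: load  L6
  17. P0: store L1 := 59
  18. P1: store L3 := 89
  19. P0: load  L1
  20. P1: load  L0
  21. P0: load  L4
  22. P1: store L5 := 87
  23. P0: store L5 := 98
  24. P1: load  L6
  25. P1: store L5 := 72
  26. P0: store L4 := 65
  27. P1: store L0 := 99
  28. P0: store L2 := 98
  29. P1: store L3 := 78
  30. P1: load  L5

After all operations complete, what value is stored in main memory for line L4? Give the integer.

memory[L4] = 60

1. P0: store L0 := 81  bus=[BusRdX]  L0: P0=M P1=I  mem[L0]=10
2. P1: load  L3  bus=[BusRd]  L3: P0=I P1=E  mem[L3]=0
3. P1: load  L6  bus=[BusRd]  L6: P0=I P1=E  mem[L6]=60
4. P1: load  L5  bus=[BusRd]  L5: P0=I P1=E  mem[L5]=50
5. P0: store L5 := 31  bus=[BusRdX]  L5: P0=M P1=I  mem[L5]=50
6. P0: store L3 := 85  bus=[BusRdX]  L3: P0=M P1=I  mem[L3]=0
7. P1: load  L6  bus=[-]  L6: P0=I P1=E  mem[L6]=60
8. P1: load  L5  bus=[BusRd]  L5: P0=O P1=S  mem[L5]=50
9. P0: store L5 := 54  bus=[BusUpgr]  L5: P0=M P1=I  mem[L5]=50
10. P0: load  L5  bus=[-]  L5: P0=M P1=I  mem[L5]=50
11. P1: load  L5  bus=[BusRd]  L5: P0=O P1=S  mem[L5]=50
12. P1: store L5 := 42  bus=[BusUpgr,Flush]  L5: P0=I P1=M  mem[L5]=54
13. P0: store L4 := 20  bus=[BusRdX]  L4: P0=M P1=I  mem[L4]=60
14. P1: store L1 := 76  bus=[BusRdX]  L1: P0=I P1=M  mem[L1]=20
15. P1: load  L1  bus=[-]  L1: P0=I P1=M  mem[L1]=20
16. P1: load  L6  bus=[-]  L6: P0=I P1=E  mem[L6]=60
17. P0: store L1 := 59  bus=[BusRdX,Flush]  L1: P0=M P1=I  mem[L1]=76
18. P1: store L3 := 89  bus=[BusRdX,Flush]  L3: P0=I P1=M  mem[L3]=85
19. P0: load  L1  bus=[-]  L1: P0=M P1=I  mem[L1]=76
20. P1: load  L0  bus=[BusRd]  L0: P0=O P1=S  mem[L0]=10
21. P0: load  L4  bus=[-]  L4: P0=M P1=I  mem[L4]=60
22. P1: store L5 := 87  bus=[-]  L5: P0=I P1=M  mem[L5]=54
23. P0: store L5 := 98  bus=[BusRdX,Flush]  L5: P0=M P1=I  mem[L5]=87
24. P1: load  L6  bus=[-]  L6: P0=I P1=E  mem[L6]=60
25. P1: store L5 := 72  bus=[BusRdX,Flush]  L5: P0=I P1=M  mem[L5]=98
26. P0: store L4 := 65  bus=[-]  L4: P0=M P1=I  mem[L4]=60
27. P1: store L0 := 99  bus=[BusUpgr,Flush]  L0: P0=I P1=M  mem[L0]=81
28. P0: store L2 := 98  bus=[BusRdX]  L2: P0=M P1=I  mem[L2]=70
29. P1: store L3 := 78  bus=[-]  L3: P0=I P1=M  mem[L3]=85
30. P1: load  L5  bus=[-]  L5: P0=I P1=M  mem[L5]=98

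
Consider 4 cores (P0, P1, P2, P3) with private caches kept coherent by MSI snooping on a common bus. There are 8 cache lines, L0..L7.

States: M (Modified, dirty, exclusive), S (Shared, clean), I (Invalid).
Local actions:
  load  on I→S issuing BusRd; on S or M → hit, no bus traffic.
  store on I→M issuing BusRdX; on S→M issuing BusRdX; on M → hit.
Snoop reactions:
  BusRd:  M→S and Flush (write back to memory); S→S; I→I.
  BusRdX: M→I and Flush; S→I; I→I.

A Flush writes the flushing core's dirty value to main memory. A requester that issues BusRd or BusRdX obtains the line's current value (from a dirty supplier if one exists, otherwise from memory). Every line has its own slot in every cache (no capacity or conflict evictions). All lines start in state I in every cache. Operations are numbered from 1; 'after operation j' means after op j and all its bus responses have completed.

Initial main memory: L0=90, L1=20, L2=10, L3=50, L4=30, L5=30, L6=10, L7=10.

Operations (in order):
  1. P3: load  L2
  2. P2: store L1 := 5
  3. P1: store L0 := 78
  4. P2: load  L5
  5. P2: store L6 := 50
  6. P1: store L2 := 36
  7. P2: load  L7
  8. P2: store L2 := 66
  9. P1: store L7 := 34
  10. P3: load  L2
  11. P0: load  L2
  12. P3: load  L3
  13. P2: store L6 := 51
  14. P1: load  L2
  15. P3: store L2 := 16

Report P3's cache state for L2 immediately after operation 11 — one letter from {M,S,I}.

state = S

step 1: P3: load  L2  ⟶  IIIS  (L2)  txn=BusRd  M[L2]=10
step 2: P2: store L1 := 5  ⟶  IIMI  (L1)  txn=BusRdX  M[L1]=20
step 3: P1: store L0 := 78  ⟶  IMII  (L0)  txn=BusRdX  M[L0]=90
step 4: P2: load  L5  ⟶  IISI  (L5)  txn=BusRd  M[L5]=30
step 5: P2: store L6 := 50  ⟶  IIMI  (L6)  txn=BusRdX  M[L6]=10
step 6: P1: store L2 := 36  ⟶  IMII  (L2)  txn=BusRdX  M[L2]=10
step 7: P2: load  L7  ⟶  IISI  (L7)  txn=BusRd  M[L7]=10
step 8: P2: store L2 := 66  ⟶  IIMI  (L2)  txn=BusRdX+Flush  M[L2]=36
step 9: P1: store L7 := 34  ⟶  IMII  (L7)  txn=BusRdX  M[L7]=10
step 10: P3: load  L2  ⟶  IISS  (L2)  txn=BusRd+Flush  M[L2]=66
step 11: P0: load  L2  ⟶  SISS  (L2)  txn=BusRd  M[L2]=66
step 12: P3: load  L3  ⟶  IIIS  (L3)  txn=BusRd  M[L3]=50
step 13: P2: store L6 := 51  ⟶  IIMI  (L6)  txn=∅  M[L6]=10
step 14: P1: load  L2  ⟶  SSSS  (L2)  txn=BusRd  M[L2]=66
step 15: P3: store L2 := 16  ⟶  IIIM  (L2)  txn=BusRdX  M[L2]=66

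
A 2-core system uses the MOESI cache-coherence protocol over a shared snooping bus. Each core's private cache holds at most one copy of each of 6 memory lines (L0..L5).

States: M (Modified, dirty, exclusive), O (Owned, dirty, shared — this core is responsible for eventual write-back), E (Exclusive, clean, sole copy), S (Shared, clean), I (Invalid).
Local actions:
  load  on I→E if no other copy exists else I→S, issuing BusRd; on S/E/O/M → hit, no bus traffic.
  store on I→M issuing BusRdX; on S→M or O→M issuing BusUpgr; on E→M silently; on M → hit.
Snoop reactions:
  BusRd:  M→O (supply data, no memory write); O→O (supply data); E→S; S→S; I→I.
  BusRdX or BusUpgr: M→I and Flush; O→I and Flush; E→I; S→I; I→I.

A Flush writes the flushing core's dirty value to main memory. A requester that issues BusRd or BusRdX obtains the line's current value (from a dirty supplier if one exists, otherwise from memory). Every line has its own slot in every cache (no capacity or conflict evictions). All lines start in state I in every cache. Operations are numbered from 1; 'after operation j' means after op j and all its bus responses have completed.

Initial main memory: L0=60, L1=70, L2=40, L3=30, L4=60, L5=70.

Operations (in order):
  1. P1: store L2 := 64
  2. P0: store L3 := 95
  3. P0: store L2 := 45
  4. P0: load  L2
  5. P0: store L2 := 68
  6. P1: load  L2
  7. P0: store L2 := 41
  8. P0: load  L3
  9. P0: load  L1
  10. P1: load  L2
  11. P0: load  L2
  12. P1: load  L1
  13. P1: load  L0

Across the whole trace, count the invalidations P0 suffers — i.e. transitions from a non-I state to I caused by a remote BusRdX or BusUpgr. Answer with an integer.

invalidations = 0

1. P1: store L2 := 64  bus=[BusRdX]  L2: P0=I P1=M  mem[L2]=40
2. P0: store L3 := 95  bus=[BusRdX]  L3: P0=M P1=I  mem[L3]=30
3. P0: store L2 := 45  bus=[BusRdX,Flush]  L2: P0=M P1=I  mem[L2]=64
4. P0: load  L2  bus=[-]  L2: P0=M P1=I  mem[L2]=64
5. P0: store L2 := 68  bus=[-]  L2: P0=M P1=I  mem[L2]=64
6. P1: load  L2  bus=[BusRd]  L2: P0=O P1=S  mem[L2]=64
7. P0: store L2 := 41  bus=[BusUpgr]  L2: P0=M P1=I  mem[L2]=64
8. P0: load  L3  bus=[-]  L3: P0=M P1=I  mem[L3]=30
9. P0: load  L1  bus=[BusRd]  L1: P0=E P1=I  mem[L1]=70
10. P1: load  L2  bus=[BusRd]  L2: P0=O P1=S  mem[L2]=64
11. P0: load  L2  bus=[-]  L2: P0=O P1=S  mem[L2]=64
12. P1: load  L1  bus=[BusRd]  L1: P0=S P1=S  mem[L1]=70
13. P1: load  L0  bus=[BusRd]  L0: P0=I P1=E  mem[L0]=60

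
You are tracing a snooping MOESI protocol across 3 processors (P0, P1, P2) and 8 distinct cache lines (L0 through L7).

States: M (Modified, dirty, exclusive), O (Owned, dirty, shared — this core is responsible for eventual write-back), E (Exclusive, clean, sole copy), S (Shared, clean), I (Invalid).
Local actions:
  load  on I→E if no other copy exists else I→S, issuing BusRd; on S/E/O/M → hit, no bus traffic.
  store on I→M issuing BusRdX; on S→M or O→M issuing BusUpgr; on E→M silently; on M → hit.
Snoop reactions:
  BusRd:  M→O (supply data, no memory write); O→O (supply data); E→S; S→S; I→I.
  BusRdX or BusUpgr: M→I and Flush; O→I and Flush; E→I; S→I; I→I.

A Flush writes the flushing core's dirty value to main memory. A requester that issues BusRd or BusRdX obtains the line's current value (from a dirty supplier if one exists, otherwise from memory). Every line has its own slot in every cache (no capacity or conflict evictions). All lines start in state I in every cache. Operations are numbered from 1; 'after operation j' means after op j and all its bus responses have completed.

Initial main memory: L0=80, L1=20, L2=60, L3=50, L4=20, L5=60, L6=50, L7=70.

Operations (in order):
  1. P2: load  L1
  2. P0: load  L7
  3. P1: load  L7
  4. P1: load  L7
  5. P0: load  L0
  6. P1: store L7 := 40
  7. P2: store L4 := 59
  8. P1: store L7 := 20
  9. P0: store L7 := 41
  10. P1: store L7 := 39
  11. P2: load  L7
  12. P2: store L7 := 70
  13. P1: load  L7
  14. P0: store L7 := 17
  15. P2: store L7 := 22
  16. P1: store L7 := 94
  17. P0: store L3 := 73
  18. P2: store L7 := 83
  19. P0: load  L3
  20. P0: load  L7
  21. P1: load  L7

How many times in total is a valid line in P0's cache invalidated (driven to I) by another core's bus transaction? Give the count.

invalidations = 3

1. P2: load  L1  bus=[BusRd]  L1: P0=I P1=I P2=E  mem[L1]=20
2. P0: load  L7  bus=[BusRd]  L7: P0=E P1=I P2=I  mem[L7]=70
3. P1: load  L7  bus=[BusRd]  L7: P0=S P1=S P2=I  mem[L7]=70
4. P1: load  L7  bus=[-]  L7: P0=S P1=S P2=I  mem[L7]=70
5. P0: load  L0  bus=[BusRd]  L0: P0=E P1=I P2=I  mem[L0]=80
6. P1: store L7 := 40  bus=[BusUpgr]  L7: P0=I P1=M P2=I  mem[L7]=70
7. P2: store L4 := 59  bus=[BusRdX]  L4: P0=I P1=I P2=M  mem[L4]=20
8. P1: store L7 := 20  bus=[-]  L7: P0=I P1=M P2=I  mem[L7]=70
9. P0: store L7 := 41  bus=[BusRdX,Flush]  L7: P0=M P1=I P2=I  mem[L7]=20
10. P1: store L7 := 39  bus=[BusRdX,Flush]  L7: P0=I P1=M P2=I  mem[L7]=41
11. P2: load  L7  bus=[BusRd]  L7: P0=I P1=O P2=S  mem[L7]=41
12. P2: store L7 := 70  bus=[BusUpgr,Flush]  L7: P0=I P1=I P2=M  mem[L7]=39
13. P1: load  L7  bus=[BusRd]  L7: P0=I P1=S P2=O  mem[L7]=39
14. P0: store L7 := 17  bus=[BusRdX,Flush]  L7: P0=M P1=I P2=I  mem[L7]=70
15. P2: store L7 := 22  bus=[BusRdX,Flush]  L7: P0=I P1=I P2=M  mem[L7]=17
16. P1: store L7 := 94  bus=[BusRdX,Flush]  L7: P0=I P1=M P2=I  mem[L7]=22
17. P0: store L3 := 73  bus=[BusRdX]  L3: P0=M P1=I P2=I  mem[L3]=50
18. P2: store L7 := 83  bus=[BusRdX,Flush]  L7: P0=I P1=I P2=M  mem[L7]=94
19. P0: load  L3  bus=[-]  L3: P0=M P1=I P2=I  mem[L3]=50
20. P0: load  L7  bus=[BusRd]  L7: P0=S P1=I P2=O  mem[L7]=94
21. P1: load  L7  bus=[BusRd]  L7: P0=S P1=S P2=O  mem[L7]=94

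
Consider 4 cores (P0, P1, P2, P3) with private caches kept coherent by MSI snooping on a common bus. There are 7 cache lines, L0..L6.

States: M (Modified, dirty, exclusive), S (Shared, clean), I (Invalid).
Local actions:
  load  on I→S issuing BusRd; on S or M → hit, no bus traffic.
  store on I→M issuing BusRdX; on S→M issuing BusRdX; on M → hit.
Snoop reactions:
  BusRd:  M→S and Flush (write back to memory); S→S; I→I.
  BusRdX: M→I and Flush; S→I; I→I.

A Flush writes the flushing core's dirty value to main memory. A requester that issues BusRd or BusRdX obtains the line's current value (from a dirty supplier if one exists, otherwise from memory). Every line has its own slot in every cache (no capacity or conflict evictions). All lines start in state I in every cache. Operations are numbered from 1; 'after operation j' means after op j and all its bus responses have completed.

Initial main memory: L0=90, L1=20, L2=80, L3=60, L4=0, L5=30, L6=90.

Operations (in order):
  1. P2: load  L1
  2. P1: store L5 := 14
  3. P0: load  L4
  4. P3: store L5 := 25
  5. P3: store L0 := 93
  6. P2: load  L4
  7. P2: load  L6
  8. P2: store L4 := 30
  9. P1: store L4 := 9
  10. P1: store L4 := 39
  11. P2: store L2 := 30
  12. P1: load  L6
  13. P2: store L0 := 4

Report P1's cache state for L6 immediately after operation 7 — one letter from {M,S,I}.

1. P2: load  L1  bus=[BusRd]  L1: P0=I P1=I P2=S P3=I  mem[L1]=20
2. P1: store L5 := 14  bus=[BusRdX]  L5: P0=I P1=M P2=I P3=I  mem[L5]=30
3. P0: load  L4  bus=[BusRd]  L4: P0=S P1=I P2=I P3=I  mem[L4]=0
4. P3: store L5 := 25  bus=[BusRdX,Flush]  L5: P0=I P1=I P2=I P3=M  mem[L5]=14
5. P3: store L0 := 93  bus=[BusRdX]  L0: P0=I P1=I P2=I P3=M  mem[L0]=90
6. P2: load  L4  bus=[BusRd]  L4: P0=S P1=I P2=S P3=I  mem[L4]=0
7. P2: load  L6  bus=[BusRd]  L6: P0=I P1=I P2=S P3=I  mem[L6]=90
8. P2: store L4 := 30  bus=[BusRdX]  L4: P0=I P1=I P2=M P3=I  mem[L4]=0
9. P1: store L4 := 9  bus=[BusRdX,Flush]  L4: P0=I P1=M P2=I P3=I  mem[L4]=30
10. P1: store L4 := 39  bus=[-]  L4: P0=I P1=M P2=I P3=I  mem[L4]=30
11. P2: store L2 := 30  bus=[BusRdX]  L2: P0=I P1=I P2=M P3=I  mem[L2]=80
12. P1: load  L6  bus=[BusRd]  L6: P0=I P1=S P2=S P3=I  mem[L6]=90
13. P2: store L0 := 4  bus=[BusRdX,Flush]  L0: P0=I P1=I P2=M P3=I  mem[L0]=93

state = I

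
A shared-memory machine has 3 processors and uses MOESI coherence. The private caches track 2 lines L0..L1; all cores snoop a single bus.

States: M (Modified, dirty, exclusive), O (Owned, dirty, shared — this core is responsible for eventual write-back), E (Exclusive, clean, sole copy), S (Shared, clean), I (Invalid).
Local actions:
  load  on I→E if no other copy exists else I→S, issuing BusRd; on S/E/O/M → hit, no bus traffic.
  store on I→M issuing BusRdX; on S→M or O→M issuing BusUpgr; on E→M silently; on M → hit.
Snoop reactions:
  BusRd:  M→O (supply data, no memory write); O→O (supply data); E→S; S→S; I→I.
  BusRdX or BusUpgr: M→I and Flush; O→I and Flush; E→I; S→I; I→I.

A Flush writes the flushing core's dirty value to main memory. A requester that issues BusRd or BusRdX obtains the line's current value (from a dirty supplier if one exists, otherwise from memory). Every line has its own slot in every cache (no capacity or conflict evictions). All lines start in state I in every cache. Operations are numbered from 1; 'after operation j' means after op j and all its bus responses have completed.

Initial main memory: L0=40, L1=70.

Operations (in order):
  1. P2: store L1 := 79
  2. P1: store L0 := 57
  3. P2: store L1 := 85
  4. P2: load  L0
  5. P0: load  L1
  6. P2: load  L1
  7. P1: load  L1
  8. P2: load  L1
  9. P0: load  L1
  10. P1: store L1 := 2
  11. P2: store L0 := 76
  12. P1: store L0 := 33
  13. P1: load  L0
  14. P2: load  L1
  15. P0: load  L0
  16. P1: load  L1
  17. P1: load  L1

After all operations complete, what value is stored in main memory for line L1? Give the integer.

memory[L1] = 85

step 1: P2: store L1 := 79  ⟶  IIM  (L1)  txn=BusRdX  M[L1]=70
step 2: P1: store L0 := 57  ⟶  IMI  (L0)  txn=BusRdX  M[L0]=40
step 3: P2: store L1 := 85  ⟶  IIM  (L1)  txn=∅  M[L1]=70
step 4: P2: load  L0  ⟶  IOS  (L0)  txn=BusRd  M[L0]=40
step 5: P0: load  L1  ⟶  SIO  (L1)  txn=BusRd  M[L1]=70
step 6: P2: load  L1  ⟶  SIO  (L1)  txn=∅  M[L1]=70
step 7: P1: load  L1  ⟶  SSO  (L1)  txn=BusRd  M[L1]=70
step 8: P2: load  L1  ⟶  SSO  (L1)  txn=∅  M[L1]=70
step 9: P0: load  L1  ⟶  SSO  (L1)  txn=∅  M[L1]=70
step 10: P1: store L1 := 2  ⟶  IMI  (L1)  txn=BusUpgr+Flush  M[L1]=85
step 11: P2: store L0 := 76  ⟶  IIM  (L0)  txn=BusUpgr+Flush  M[L0]=57
step 12: P1: store L0 := 33  ⟶  IMI  (L0)  txn=BusRdX+Flush  M[L0]=76
step 13: P1: load  L0  ⟶  IMI  (L0)  txn=∅  M[L0]=76
step 14: P2: load  L1  ⟶  IOS  (L1)  txn=BusRd  M[L1]=85
step 15: P0: load  L0  ⟶  SOI  (L0)  txn=BusRd  M[L0]=76
step 16: P1: load  L1  ⟶  IOS  (L1)  txn=∅  M[L1]=85
step 17: P1: load  L1  ⟶  IOS  (L1)  txn=∅  M[L1]=85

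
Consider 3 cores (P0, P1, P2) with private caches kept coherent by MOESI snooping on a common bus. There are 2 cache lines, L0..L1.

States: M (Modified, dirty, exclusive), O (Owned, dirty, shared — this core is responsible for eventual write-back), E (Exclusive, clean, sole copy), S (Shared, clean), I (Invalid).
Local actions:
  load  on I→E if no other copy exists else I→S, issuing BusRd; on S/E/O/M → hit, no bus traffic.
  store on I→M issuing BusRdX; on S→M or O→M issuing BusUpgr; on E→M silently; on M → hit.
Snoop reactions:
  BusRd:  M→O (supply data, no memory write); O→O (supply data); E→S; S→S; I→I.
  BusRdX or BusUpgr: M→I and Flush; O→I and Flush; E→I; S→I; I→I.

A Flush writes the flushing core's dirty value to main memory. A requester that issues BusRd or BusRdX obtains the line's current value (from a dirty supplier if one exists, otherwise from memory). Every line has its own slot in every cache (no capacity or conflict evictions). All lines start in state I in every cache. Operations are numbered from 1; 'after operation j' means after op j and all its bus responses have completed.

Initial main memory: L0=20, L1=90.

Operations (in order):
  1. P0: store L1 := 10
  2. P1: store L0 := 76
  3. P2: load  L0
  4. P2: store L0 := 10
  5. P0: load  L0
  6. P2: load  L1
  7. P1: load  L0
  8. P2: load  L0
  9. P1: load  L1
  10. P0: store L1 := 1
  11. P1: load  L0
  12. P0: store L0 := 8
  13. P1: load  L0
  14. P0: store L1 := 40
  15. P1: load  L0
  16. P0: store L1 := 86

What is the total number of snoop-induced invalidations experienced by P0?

1. P0: store L1 := 10  bus=[BusRdX]  L1: P0=M P1=I P2=I  mem[L1]=90
2. P1: store L0 := 76  bus=[BusRdX]  L0: P0=I P1=M P2=I  mem[L0]=20
3. P2: load  L0  bus=[BusRd]  L0: P0=I P1=O P2=S  mem[L0]=20
4. P2: store L0 := 10  bus=[BusUpgr,Flush]  L0: P0=I P1=I P2=M  mem[L0]=76
5. P0: load  L0  bus=[BusRd]  L0: P0=S P1=I P2=O  mem[L0]=76
6. P2: load  L1  bus=[BusRd]  L1: P0=O P1=I P2=S  mem[L1]=90
7. P1: load  L0  bus=[BusRd]  L0: P0=S P1=S P2=O  mem[L0]=76
8. P2: load  L0  bus=[-]  L0: P0=S P1=S P2=O  mem[L0]=76
9. P1: load  L1  bus=[BusRd]  L1: P0=O P1=S P2=S  mem[L1]=90
10. P0: store L1 := 1  bus=[BusUpgr]  L1: P0=M P1=I P2=I  mem[L1]=90
11. P1: load  L0  bus=[-]  L0: P0=S P1=S P2=O  mem[L0]=76
12. P0: store L0 := 8  bus=[BusUpgr,Flush]  L0: P0=M P1=I P2=I  mem[L0]=10
13. P1: load  L0  bus=[BusRd]  L0: P0=O P1=S P2=I  mem[L0]=10
14. P0: store L1 := 40  bus=[-]  L1: P0=M P1=I P2=I  mem[L1]=90
15. P1: load  L0  bus=[-]  L0: P0=O P1=S P2=I  mem[L0]=10
16. P0: store L1 := 86  bus=[-]  L1: P0=M P1=I P2=I  mem[L1]=90

invalidations = 0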